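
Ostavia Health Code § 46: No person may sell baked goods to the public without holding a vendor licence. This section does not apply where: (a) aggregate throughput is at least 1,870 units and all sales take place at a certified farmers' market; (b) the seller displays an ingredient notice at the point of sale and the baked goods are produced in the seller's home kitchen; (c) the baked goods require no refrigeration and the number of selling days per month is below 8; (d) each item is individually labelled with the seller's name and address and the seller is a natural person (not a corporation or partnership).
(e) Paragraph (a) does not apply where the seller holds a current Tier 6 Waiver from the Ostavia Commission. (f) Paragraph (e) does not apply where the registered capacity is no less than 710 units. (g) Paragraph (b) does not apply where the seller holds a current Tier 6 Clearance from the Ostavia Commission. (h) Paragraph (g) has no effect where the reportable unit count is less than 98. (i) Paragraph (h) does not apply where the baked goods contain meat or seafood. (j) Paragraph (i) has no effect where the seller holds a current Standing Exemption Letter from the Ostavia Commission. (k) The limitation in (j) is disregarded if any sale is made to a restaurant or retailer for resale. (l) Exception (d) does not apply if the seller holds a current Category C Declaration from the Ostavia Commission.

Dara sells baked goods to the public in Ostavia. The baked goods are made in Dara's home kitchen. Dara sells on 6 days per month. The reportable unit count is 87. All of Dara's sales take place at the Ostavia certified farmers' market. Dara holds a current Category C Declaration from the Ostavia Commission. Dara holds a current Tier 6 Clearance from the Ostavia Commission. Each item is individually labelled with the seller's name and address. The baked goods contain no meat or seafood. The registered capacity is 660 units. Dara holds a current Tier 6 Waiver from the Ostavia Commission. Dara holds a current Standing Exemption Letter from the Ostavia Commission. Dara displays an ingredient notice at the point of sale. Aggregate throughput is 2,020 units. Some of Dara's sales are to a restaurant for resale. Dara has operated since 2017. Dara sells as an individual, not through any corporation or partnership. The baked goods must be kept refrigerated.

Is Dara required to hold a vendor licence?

No — exception (b) applies; Dara is not required to hold a vendor licence.

All of (a)'s requirements are met (aggregate throughput is 2,020 units, meeting the 1,870 units threshold; all sales are at a certified farmers' market). Turning to paragraphs (e)–(f): (e) operates against (a): a current Tier 6 Waiver is held. (f), which would lift (e), does not operate here — the registered capacity is 660 units, short of 710 units. (a) is therefore removed.
All of (b)'s requirements are met (an ingredient notice is displayed; the baked goods are home-kitchen produced). Under paragraphs (g)–(k): (g) is engaged (a current Tier 6 Clearance is held), but is displaced by (h): (h) operates — the reportable unit count is 87, less than the 98 limit. (i), which would lift (h), is not engaged — the baked goods contain no meat or seafood. Exception (b) stands.
Exception (c) does not apply: the baked goods require refrigeration.
Exception (d)'s conditions are all satisfied: items are individually labelled; the seller is a natural person. But applying paragraph (l): (l) operates against (d): a current Category C Declaration is held. (d) is therefore removed.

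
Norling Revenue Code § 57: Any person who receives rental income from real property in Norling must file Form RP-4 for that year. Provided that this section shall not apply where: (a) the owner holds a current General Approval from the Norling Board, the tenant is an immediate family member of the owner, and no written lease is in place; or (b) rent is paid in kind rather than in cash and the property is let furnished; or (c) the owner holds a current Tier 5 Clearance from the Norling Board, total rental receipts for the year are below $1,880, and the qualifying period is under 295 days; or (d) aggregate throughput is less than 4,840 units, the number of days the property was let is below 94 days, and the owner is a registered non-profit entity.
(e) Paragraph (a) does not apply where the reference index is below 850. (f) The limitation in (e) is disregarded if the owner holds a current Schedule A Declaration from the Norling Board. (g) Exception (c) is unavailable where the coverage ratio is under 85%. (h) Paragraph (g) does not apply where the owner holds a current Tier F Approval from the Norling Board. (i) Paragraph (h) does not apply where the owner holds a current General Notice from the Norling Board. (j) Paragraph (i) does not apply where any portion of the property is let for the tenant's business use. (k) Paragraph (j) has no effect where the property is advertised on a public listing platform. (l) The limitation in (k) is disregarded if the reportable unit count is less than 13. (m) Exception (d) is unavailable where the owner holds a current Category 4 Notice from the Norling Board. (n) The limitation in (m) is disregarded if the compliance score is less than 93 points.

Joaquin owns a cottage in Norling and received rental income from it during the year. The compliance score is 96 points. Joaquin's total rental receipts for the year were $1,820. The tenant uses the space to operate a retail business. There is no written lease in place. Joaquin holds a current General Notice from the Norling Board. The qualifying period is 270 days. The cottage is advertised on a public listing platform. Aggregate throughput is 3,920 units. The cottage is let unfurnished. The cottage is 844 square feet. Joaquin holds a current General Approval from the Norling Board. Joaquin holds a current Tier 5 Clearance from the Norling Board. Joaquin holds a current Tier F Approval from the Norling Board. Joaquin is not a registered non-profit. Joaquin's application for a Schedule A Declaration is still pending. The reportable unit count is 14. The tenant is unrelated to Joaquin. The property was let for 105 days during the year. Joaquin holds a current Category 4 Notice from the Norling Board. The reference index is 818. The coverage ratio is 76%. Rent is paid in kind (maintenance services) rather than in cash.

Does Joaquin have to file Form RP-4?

Exception (a) does not apply: the tenant is unrelated to the owner.
Exception (b) requires that the property is let furnished; but the property is let unfurnished, so (b) is unavailable.
Exception (c) is satisfied on its face — a current Tier 5 Clearance is held; total rental receipts for the year are $1,820, below the $1,880 limit; the qualifying period is 270 days, under the 295 days limit. However, paragraphs (g)–(l) must be considered: (g) is triggered — the coverage ratio is 76%, under the 85% limit. (h) operates (a current Tier F Approval is held), but is itself disapplied by (i): (i) operates — a current General Notice is held. (j) would limit (i) — the space is let for business use — but (k) sets (j) aside: (k) is engaged — the property is publicly advertised. (l), which would lift (k), does not operate here — the reportable unit count is 14, not less than 13. (c) is therefore removed.
Exception (d) does not apply: the number of days the property was let is 105 days, not below 94 days.
None of the exceptions is available; § 57 applies in full.

Yes — Joaquin must file Form RP-4.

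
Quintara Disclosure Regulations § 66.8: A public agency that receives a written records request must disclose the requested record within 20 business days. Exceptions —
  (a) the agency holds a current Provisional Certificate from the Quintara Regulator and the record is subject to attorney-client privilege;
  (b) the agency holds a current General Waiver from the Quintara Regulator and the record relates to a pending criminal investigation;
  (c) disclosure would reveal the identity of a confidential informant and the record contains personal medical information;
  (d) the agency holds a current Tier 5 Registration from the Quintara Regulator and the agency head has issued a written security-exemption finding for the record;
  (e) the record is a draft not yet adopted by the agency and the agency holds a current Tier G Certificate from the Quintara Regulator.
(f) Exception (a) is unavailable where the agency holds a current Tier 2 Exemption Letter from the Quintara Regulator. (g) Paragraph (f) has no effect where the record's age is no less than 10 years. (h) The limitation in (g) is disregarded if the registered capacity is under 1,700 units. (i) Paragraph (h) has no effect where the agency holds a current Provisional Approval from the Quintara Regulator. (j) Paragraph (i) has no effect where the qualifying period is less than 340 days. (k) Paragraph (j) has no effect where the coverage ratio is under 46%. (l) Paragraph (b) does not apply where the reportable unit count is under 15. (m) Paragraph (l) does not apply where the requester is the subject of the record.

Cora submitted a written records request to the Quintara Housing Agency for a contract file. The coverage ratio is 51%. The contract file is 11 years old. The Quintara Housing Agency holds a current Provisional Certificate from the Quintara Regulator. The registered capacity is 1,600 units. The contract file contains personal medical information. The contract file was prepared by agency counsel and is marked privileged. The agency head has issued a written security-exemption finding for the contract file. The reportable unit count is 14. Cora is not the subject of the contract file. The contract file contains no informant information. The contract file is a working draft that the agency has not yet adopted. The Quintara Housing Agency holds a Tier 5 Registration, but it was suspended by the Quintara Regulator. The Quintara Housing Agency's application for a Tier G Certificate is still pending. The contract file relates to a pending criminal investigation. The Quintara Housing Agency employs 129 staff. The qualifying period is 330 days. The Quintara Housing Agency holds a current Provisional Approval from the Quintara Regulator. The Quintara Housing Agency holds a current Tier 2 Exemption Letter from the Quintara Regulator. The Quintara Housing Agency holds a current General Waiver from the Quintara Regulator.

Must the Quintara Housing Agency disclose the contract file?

Yes — the Quintara Housing Agency must disclose the contract file.

Exception (a)'s conditions are all satisfied: a current Provisional Certificate is held; the contract file is privileged. But applying paragraphs (f)–(k): (f) applies — a current Tier 2 Exemption Letter is held. (g) is engaged (the record's age is 11 years, meeting the 10 years threshold), but is itself disapplied by (h): (h) applies — the registered capacity is 1,600 units, under the 1,700 units limit. (i) applies (a current Provisional Approval is held), but yields to (j): (j) operates against (i): the qualifying period is 330 days, less than the 340 days limit. (k) is inapplicable (the coverage ratio is 51%, not under 46%), so (j) stands. So (a) is unavailable.
All of (b)'s requirements are met (a current General Waiver is held; the contract file relates to a pending investigation). But applying paragraphs (l)–(m): (l) is triggered — the reportable unit count is 14, under the 15 limit. (m) is not triggered (Cora is not the subject of the contract file), so (l) stands. So (b) is unavailable.
Exception (c) requires that disclosure would reveal the identity of a confidential informant; but the contract file contains no informant information, so (c) is unavailable.
Exception (d) requires that the agency holds a current Tier 5 Registration from the Quintara Regulator; but no current Tier 5 Registration is held, so (d) is unavailable.
Exception (e) requires that the agency holds a current Tier G Certificate from the Quintara Regulator; but the Tier G Certificate is not current, so (e) is unavailable.
No exception applies. The general rule governs.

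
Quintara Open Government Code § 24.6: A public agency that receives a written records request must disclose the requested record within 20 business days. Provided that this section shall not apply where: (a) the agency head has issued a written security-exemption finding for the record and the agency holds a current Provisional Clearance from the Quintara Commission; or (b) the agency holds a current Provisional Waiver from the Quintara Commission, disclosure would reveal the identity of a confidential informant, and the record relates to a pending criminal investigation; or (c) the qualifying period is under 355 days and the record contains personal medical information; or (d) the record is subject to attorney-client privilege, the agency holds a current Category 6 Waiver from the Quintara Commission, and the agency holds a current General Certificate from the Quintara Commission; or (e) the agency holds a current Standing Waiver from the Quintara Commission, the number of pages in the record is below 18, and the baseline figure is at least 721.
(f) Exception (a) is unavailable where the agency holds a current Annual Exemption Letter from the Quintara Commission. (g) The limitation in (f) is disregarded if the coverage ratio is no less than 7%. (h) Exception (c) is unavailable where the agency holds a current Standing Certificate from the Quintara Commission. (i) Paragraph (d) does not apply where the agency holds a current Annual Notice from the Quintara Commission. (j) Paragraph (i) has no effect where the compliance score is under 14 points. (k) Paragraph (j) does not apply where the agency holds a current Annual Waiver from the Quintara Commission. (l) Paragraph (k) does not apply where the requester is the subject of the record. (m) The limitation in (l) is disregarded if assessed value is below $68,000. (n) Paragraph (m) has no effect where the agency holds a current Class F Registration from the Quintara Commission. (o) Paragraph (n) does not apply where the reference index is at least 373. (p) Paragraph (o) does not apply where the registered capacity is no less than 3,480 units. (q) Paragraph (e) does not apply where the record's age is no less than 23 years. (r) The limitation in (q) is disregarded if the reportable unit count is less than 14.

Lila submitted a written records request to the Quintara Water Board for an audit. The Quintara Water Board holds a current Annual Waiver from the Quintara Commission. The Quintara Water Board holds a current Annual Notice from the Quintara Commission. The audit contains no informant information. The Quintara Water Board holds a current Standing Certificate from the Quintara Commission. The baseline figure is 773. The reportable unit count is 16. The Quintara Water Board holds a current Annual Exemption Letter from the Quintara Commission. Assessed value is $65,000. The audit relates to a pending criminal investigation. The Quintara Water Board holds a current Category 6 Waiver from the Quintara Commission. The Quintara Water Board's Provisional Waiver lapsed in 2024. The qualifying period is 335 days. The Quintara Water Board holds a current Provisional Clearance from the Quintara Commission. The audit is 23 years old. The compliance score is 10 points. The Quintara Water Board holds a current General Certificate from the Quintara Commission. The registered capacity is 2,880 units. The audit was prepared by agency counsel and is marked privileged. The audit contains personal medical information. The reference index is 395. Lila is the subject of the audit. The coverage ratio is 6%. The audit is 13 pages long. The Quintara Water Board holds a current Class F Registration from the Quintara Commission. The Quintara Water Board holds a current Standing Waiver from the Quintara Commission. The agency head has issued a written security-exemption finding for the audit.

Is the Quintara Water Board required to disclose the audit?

Exception (a): a written security-exemption finding has been issued; a current Provisional Clearance is held — every condition holds. However, paragraphs (f)–(g) must be considered: (f) applies — a current Annual Exemption Letter is held. (g) is not triggered (the coverage ratio is 6%, short of 7%), so (f) stands. (a) is therefore removed.
Exception (b) fails — no current Provisional Waiver is held.
Exception (c): the qualifying period is 335 days, under the 355 days limit; the audit contains personal medical information — every condition holds. However, paragraph (h) must be considered: (h) is engaged — a current Standing Certificate is held. Exception (c) does not apply.
Exception (d): the audit is privileged; a current Category 6 Waiver is held; a current General Certificate is held — every condition holds. But applying paragraphs (i)–(p): (i) applies — a current Annual Notice is held. (j) operates (the compliance score is 10 points, under the 14 points limit), but is itself disapplied by (k): (k) operates against (j): a current Annual Waiver is held. (l) would limit (k) — Lila is the subject of the audit — but (m) sets (l) aside: (m) operates against (l): assessed value is $65,000, below the $68,000 limit. (n) operates (a current Class F Registration is held), but is overridden by (o): (o) operates against (n): the reference index is 395, meeting the 373 threshold. (p) is not triggered (the registered capacity is 2,880 units, short of 3,480 units), so (o) stands. Exception (d) does not apply.
Exception (e)'s conditions are all satisfied: a current Standing Waiver is held; the number of pages in the record is 13, below the 18 limit; the baseline figure is 773, meeting the 721 threshold. But: (q) operates against (e): the record's age is 23 years, meeting the 23 years threshold. (r) is not engaged (the reportable unit count is 16, not less than 14), so (q) stands. Exception (e) does not apply.
No exception is made out. the Quintara Water Board falls within the general rule.

Yes — the Quintara Water Board must disclose the audit.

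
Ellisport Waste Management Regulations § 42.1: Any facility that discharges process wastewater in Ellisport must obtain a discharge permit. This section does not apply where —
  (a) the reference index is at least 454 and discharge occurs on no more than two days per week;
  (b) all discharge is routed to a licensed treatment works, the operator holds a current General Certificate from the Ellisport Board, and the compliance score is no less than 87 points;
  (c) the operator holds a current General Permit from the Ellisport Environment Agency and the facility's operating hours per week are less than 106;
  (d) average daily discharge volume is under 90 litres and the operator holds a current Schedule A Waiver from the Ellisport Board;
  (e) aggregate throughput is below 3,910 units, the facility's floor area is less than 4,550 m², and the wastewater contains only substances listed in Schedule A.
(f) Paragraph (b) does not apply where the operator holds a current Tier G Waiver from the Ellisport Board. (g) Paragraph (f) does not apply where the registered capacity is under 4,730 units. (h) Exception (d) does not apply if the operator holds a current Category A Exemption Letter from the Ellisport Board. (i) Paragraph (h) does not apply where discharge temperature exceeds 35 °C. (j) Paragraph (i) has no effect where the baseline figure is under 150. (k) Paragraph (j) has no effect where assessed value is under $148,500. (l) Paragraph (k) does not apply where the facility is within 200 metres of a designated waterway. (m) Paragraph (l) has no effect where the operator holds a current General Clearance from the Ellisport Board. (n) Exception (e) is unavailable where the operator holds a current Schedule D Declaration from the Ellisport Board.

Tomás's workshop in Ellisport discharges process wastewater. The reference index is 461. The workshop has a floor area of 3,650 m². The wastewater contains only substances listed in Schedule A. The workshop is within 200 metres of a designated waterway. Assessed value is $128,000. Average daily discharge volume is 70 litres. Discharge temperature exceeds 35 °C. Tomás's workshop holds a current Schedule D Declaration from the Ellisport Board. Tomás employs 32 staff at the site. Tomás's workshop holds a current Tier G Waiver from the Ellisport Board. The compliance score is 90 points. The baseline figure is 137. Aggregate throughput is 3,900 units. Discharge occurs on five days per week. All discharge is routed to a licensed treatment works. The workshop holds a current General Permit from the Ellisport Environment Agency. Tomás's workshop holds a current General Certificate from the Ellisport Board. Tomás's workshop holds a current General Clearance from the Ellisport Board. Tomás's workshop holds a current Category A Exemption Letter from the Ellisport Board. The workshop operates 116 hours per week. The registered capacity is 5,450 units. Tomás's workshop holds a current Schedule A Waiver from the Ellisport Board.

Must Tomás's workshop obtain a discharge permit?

Exception (a) does not apply: discharge occurs on five days per week.
Exception (b)'s conditions are all satisfied: discharge is routed to a licensed treatment works; a current General Certificate is held; the compliance score is 90 points, meeting the 87 points threshold. Turning to paragraphs (f)–(g): (f) is triggered — a current Tier G Waiver is held. (g) is inapplicable (the registered capacity is 5,450 units, not under 4,730 units), so (f) stands. (b) is therefore removed.
Exception (c) requires that the facility's operating hours per week are less than 106; but the facility's operating hours per week are 116, not less than 106, so (c) is unavailable.
Exception (d): average daily discharge volume is 70 litres, under the 90 litres limit; a current Schedule A Waiver is held — every condition holds. Applying paragraphs (h)–(m): (h) would limit (d) — a current Category A Exemption Letter is held — but (i) sets (h) aside: (i) operates against (h): discharge temperature exceeds 35 °C. (j) is engaged (the baseline figure is 137, under the 150 limit), but is set aside by (k): (k) operates against (j): assessed value is $128,000, under the $148,500 limit. (l) is engaged (the workshop is within 200 m of a designated waterway), but is itself disapplied by (m): (m) applies — a current General Clearance is held. Exception (d) stands.
Exception (e)'s conditions are all satisfied: aggregate throughput is 3,900 units, below the 3,910 units limit; the facility's floor area is 3,650 m², less than the 4,550 m² limit; the wastewater is Schedule-A-only. But applying paragraph (n): (n) operates against (e): a current Schedule D Declaration is held. Exception (e) does not apply.

No — exception (d) applies; Tomás's workshop is not required to obtain a discharge permit.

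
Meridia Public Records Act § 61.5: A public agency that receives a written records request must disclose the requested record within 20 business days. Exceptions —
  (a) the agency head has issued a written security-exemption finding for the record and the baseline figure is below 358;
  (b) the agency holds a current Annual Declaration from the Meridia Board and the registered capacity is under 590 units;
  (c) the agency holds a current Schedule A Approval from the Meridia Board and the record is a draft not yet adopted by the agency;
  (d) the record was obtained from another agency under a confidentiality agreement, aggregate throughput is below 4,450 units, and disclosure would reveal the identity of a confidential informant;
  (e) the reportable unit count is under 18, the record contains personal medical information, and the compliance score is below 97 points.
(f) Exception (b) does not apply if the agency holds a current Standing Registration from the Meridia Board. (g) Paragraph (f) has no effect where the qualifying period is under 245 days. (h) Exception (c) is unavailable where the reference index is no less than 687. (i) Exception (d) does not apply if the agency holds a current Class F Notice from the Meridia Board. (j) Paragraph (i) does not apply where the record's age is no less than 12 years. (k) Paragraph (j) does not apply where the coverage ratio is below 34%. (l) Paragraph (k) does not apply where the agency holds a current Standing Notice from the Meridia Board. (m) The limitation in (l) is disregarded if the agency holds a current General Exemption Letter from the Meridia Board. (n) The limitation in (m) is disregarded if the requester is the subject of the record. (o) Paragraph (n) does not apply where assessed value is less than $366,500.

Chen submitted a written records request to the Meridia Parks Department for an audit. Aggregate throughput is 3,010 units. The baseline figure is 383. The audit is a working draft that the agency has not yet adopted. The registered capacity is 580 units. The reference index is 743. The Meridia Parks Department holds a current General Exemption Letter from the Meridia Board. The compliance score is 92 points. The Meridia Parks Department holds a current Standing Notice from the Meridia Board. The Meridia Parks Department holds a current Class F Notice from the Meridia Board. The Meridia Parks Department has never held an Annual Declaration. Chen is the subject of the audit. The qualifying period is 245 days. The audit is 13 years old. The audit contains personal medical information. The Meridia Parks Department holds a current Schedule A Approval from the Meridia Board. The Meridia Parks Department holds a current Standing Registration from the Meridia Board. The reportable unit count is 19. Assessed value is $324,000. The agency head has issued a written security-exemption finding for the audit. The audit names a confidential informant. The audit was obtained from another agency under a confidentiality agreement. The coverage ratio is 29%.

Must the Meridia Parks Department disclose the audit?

Exception (a) requires that the baseline figure is below 358; but the baseline figure is 383, not below 358, so (a) is unavailable.
Exception (b) requires that the agency holds a current Annual Declaration from the Meridia Board; but there is no Annual Declaration in force, so (b) is unavailable.
Exception (c): a current Schedule A Approval is held; the audit is an unadopted draft — every condition holds. But: (h) applies — the reference index is 743, meeting the 687 threshold. So (c) is unavailable.
Exception (d): the audit was obtained under a confidentiality agreement; aggregate throughput is 3,010 units, below the 4,450 units limit; the audit names a confidential informant — every condition holds. However, paragraphs (i)–(o) must be considered: (i) is engaged — a current Class F Notice is held. (j) applies (the record's age is 13 years, meeting the 12 years threshold), but is set aside by (k): (k) operates — the coverage ratio is 29%, below the 34% limit. (l) is triggered (a current Standing Notice is held), but is overridden by (m): (m) applies — a current General Exemption Letter is held. (n) would limit (m) — Chen is the subject of the audit — but (o) sets (n) aside: (o) operates against (n): assessed value is $324,000, less than the $366,500 limit. (d) is therefore removed.
Exception (e) does not apply: the reportable unit count is 19, not under 18.
None of the exceptions is available; § 61.5 applies in full.

Yes — the Meridia Parks Department must disclose the audit.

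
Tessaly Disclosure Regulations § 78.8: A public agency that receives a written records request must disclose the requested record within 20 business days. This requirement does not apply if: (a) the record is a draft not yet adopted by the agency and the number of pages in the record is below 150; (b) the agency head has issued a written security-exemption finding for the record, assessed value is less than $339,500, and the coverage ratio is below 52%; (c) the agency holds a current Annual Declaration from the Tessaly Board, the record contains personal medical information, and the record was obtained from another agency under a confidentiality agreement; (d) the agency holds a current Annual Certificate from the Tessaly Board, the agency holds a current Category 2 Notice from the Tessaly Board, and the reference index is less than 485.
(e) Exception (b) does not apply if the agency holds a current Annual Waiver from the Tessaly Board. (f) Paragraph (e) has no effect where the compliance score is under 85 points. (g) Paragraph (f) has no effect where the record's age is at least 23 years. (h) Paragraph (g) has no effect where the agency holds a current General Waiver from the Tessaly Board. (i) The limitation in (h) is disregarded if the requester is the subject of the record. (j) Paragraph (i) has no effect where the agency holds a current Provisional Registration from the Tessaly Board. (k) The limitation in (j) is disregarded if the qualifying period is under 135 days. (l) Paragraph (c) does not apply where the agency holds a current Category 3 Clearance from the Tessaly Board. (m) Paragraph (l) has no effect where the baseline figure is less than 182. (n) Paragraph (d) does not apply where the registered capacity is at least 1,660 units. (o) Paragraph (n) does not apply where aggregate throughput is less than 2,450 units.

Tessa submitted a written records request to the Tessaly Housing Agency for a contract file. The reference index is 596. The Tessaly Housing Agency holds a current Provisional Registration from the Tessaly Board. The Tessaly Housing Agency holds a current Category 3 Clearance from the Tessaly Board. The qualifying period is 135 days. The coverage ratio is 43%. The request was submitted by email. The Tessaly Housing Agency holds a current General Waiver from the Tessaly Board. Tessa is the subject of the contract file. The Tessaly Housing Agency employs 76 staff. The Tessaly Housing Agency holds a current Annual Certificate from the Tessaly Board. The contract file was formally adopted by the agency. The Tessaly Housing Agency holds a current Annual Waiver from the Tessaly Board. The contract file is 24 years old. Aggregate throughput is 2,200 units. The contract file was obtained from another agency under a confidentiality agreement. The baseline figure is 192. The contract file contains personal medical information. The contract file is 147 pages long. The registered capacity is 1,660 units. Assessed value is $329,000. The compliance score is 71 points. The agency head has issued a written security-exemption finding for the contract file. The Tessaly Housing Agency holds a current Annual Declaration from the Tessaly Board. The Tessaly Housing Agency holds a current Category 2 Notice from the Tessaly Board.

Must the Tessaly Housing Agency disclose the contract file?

Exception (a) does not apply: the contract file has been formally adopted.
Exception (b)'s conditions are all satisfied: a written security-exemption finding has been issued; assessed value is $329,000, less than the $339,500 limit; the coverage ratio is 43%, below the 52% limit. Under paragraphs (e)–(k): (e) would limit (b) — a current Annual Waiver is held — but (f) sets (e) aside: (f) operates against (e): the compliance score is 71 points, under the 85 points limit. (g) is triggered (the record's age is 24 years, meeting the 23 years threshold), but is set aside by (h): (h) is engaged — a current General Waiver is held. (i) would limit (h) — Tessa is the subject of the contract file — but (j) sets (i) aside: (j) applies — a current Provisional Registration is held. (k), which would lift (j), is inapplicable — the qualifying period is 135 days, not under 135 days. So (b) applies.
Exception (c) is satisfied on its face — a current Annual Declaration is held; the contract file contains personal medical information; the contract file was obtained under a confidentiality agreement. Turning to paragraphs (l)–(m): (l) is triggered — a current Category 3 Clearance is held. (m), which would lift (l), is not engaged — the baseline figure is 192, not less than 182. So (c) is unavailable.
Exception (d) does not apply: the reference index is 596, not less than 485.

No — exception (b) applies; the Tessaly Housing Agency is not required to disclose the contract file.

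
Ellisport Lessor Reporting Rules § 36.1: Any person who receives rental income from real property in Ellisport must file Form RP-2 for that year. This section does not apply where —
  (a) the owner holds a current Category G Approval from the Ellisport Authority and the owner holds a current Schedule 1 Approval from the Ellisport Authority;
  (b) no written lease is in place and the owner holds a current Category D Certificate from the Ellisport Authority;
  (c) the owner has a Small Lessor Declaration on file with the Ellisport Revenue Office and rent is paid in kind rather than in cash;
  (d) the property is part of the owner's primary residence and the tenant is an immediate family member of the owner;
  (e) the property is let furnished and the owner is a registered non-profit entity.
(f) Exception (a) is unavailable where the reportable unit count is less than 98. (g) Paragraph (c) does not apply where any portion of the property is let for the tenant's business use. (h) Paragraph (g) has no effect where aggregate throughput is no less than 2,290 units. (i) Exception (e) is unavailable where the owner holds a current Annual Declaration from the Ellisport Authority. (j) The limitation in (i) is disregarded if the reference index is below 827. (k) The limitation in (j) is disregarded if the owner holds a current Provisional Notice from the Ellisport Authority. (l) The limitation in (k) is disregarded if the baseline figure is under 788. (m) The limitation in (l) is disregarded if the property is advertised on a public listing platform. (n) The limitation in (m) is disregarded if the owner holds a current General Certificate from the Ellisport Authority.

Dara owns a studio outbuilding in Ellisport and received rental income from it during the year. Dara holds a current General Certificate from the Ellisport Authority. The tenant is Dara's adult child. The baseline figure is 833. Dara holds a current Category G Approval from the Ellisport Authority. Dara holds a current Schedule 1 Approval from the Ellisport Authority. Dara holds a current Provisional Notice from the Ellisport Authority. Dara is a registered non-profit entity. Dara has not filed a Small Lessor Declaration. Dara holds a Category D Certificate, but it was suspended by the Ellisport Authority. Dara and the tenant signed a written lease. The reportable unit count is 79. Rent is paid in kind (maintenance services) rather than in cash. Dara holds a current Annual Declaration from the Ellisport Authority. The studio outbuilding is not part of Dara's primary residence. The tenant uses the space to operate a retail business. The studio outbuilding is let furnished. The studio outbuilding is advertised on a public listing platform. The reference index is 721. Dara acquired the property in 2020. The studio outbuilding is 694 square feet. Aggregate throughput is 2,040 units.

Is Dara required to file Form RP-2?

Exception (a) is satisfied on its face — a current Category G Approval is held; a current Schedule 1 Approval is held. But: (f) operates — the reportable unit count is 79, less than the 98 limit. Exception (a) does not apply.
Exception (b) requires that no written lease is in place; but a written lease is in place, so (b) is unavailable.
Exception (c) requires that the owner has a Small Lessor Declaration on file with the Ellisport Revenue Office; but no Small Lessor Declaration is on file, so (c) is unavailable.
Exception (d) fails — the studio outbuilding is not part of the primary residence.
All of (e)'s requirements are met (the property is let furnished; Dara is a registered non-profit). But: (i) operates against (e): a current Annual Declaration is held. (j) is triggered (the reference index is 721, below the 827 limit), but is itself disapplied by (k): (k) operates against (j): a current Provisional Notice is held. (l), which would lift (k), is not triggered — the baseline figure is 833, not under 788. Exception (e) does not apply.
None of the exceptions is available; § 36.1 applies in full.

Yes — Dara must file Form RP-2.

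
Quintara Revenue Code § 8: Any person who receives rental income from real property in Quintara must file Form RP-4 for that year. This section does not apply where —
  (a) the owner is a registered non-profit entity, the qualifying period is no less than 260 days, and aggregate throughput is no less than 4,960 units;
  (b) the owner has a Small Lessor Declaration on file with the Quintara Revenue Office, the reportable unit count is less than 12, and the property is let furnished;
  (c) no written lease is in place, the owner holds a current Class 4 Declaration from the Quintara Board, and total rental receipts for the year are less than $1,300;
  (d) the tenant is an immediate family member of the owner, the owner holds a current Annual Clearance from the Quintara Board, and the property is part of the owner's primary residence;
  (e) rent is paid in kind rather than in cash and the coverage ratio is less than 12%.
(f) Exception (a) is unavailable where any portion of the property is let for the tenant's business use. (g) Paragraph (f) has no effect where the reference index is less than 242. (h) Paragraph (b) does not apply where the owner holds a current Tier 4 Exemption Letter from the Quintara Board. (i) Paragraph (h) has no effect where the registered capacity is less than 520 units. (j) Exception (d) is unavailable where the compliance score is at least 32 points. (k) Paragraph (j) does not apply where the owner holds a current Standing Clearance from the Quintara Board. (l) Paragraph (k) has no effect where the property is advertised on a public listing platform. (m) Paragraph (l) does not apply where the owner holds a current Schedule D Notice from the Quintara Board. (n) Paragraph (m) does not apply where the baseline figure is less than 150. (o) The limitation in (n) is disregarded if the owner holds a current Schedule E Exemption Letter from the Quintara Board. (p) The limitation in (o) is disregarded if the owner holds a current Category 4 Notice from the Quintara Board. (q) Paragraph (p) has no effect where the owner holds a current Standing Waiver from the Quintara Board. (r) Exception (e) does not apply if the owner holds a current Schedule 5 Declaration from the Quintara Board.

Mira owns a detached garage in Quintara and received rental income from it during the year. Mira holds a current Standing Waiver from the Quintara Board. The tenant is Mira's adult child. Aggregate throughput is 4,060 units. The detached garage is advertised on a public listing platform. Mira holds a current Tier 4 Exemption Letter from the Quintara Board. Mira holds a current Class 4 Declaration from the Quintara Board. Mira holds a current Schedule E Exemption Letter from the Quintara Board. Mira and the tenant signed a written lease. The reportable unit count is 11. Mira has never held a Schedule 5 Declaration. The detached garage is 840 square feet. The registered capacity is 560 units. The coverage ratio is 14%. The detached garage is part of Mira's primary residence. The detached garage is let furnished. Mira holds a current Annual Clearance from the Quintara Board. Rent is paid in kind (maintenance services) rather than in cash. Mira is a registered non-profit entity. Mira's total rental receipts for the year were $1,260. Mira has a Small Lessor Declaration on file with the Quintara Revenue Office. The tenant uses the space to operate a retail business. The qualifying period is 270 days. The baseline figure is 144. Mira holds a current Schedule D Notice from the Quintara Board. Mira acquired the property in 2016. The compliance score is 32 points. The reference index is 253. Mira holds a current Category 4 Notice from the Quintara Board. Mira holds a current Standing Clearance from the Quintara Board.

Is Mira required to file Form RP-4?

No — exception (d) applies; Mira is not required to file Form RP-4.

Exception (a) does not apply: aggregate throughput is 4,060 units, short of 4,960 units.
All of (b)'s requirements are met (a Small Lessor Declaration is on file; the reportable unit count is 11, less than the 12 limit; the property is let furnished). Turning to paragraphs (h)–(i): (h) operates against (b): a current Tier 4 Exemption Letter is held. (i), which would lift (h), is not engaged — the registered capacity is 560 units, not less than 520 units. (b) is therefore removed.
Exception (c) does not apply: a written lease is in place.
All of (d)'s requirements are met (the tenant is an immediate family member; a current Annual Clearance is held; the detached garage is part of the primary residence). Under paragraphs (j)–(q): (j) is triggered (the compliance score is 32 points, meeting the 32 points threshold), but is overridden by (k): (k) is engaged — a current Standing Clearance is held. (l) is engaged (the property is publicly advertised), but is displaced by (m): (m) operates — a current Schedule D Notice is held. (n) is triggered (the baseline figure is 144, less than the 150 limit), but is set aside by (o): (o) operates against (n): a current Schedule E Exemption Letter is held. (p) would limit (o) — a current Category 4 Notice is held — but (q) sets (p) aside: (q) is triggered — a current Standing Waiver is held. Exception (d) stands.
Exception (e) does not apply: the coverage ratio is 14%, not less than 12%.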